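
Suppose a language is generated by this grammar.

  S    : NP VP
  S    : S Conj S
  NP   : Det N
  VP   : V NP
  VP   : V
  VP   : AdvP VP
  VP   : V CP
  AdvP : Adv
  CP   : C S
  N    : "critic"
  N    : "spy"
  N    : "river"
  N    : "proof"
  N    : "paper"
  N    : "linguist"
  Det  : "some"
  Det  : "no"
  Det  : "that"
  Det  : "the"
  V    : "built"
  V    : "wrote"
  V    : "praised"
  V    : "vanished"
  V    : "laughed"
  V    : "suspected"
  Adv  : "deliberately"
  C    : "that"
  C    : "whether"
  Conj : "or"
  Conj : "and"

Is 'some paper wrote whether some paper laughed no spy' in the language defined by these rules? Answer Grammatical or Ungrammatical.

Grammatical

[S [NP [Det some] [N paper]] [VP [V wrote] [CP [C whether] [S [NP [Det some] [N paper]] [VP [V laughed] [NP [Det no] [N spy]]]]]]]
Each bracket corresponds to one application of a listed rule, so the string is derivable from S.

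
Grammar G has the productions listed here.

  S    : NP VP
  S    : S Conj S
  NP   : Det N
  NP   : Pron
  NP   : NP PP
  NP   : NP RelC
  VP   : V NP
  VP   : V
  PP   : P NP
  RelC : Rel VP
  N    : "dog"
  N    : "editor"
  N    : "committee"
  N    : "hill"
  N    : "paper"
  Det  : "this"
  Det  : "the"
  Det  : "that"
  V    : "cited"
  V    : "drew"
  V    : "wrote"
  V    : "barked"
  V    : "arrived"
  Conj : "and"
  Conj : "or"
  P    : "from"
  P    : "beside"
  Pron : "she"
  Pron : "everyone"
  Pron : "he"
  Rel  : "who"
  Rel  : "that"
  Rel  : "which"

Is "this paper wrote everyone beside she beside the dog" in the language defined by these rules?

S
  NP
    Det: this
    N: paper
  VP
    V: wrote
    NP
      NP
        Pron: everyone
      PP
        P: beside
        NP
          NP
            Pron: she
          PP
            P: beside
            NP
              Det: the
              N: dog
Every word is introduced by a lexical rule and the phrasal rules combine the resulting categories into a single S.

Grammatical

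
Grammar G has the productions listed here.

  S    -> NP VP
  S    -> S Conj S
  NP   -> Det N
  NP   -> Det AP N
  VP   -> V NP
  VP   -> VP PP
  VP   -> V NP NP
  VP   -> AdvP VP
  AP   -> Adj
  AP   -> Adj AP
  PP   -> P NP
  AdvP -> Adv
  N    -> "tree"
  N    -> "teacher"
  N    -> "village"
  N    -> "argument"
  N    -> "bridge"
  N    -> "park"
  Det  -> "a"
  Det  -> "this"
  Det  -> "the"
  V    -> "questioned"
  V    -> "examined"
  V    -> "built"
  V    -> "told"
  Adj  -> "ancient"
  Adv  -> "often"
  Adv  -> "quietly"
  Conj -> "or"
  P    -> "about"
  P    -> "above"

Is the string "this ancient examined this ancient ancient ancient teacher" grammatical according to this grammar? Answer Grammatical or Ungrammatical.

Ungrammatical

An Adj word can never sit immediately before a V word in any string this grammar generates, so the substring 'ancient examined' rules out a derivation.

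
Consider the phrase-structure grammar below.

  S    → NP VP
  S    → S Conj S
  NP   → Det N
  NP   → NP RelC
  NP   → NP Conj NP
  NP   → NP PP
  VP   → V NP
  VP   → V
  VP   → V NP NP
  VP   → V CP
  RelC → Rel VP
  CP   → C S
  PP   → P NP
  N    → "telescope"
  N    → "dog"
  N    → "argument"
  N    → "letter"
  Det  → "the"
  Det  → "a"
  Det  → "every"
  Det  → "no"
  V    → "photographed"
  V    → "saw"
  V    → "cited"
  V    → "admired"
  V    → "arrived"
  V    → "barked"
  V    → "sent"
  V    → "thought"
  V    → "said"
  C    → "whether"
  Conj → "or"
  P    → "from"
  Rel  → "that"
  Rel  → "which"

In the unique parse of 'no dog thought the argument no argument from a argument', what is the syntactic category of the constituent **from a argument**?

S
  NP
    Det: no
    N: dog
  VP
    V: thought
    NP
      Det: the
      N: argument
    NP
      NP
        Det: no
        N: argument
      PP
        P: from
        NP
          Det: a
          N: argument
The span 'from a argument' is the PP node built by PP → P NP.

PP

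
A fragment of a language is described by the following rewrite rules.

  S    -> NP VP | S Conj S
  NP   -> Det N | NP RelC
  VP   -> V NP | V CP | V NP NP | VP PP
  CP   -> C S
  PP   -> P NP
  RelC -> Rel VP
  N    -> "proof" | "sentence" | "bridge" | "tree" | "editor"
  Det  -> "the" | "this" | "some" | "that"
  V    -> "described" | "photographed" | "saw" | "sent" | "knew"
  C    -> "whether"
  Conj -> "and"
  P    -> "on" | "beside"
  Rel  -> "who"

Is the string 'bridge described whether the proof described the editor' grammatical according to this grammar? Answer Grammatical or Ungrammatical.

Ungrammatical

For S → NP VP, no prefix of the string parses as an NP. The alternative S rule S → S Conj S likewise has no satisfying split.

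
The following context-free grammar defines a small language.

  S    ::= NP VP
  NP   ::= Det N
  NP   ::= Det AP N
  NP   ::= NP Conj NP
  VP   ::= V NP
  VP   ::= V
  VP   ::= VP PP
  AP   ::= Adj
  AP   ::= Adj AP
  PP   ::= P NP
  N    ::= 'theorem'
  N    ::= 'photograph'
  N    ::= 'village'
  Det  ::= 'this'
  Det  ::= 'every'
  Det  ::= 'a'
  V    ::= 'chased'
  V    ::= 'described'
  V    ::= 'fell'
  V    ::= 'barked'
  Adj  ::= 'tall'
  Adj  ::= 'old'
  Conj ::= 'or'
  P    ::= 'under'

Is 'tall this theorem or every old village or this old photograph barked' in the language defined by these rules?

Ungrammatical

An Adj word can never sit immediately before a Det word in any string this grammar generates, so the substring 'tall this' rules out a derivation.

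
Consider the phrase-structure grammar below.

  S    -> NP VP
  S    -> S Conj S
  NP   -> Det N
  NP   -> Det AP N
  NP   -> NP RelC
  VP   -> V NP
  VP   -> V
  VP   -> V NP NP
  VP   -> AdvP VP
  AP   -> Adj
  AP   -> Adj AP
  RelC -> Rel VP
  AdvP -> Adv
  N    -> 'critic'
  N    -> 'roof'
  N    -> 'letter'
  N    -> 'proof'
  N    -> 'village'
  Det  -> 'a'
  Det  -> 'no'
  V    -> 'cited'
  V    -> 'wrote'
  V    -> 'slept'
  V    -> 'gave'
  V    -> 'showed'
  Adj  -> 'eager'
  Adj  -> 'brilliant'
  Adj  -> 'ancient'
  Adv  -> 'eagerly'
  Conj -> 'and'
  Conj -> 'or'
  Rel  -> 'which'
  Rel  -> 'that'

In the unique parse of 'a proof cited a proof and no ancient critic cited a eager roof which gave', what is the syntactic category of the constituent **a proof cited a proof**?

S

[S [S [NP [Det a] [N proof]] [VP [V cited] [NP [Det a] [N proof]]]] [Conj and] [S [NP [Det no] [AP [Adj ancient]] [N critic]] [VP [V cited] [NP [NP [Det a] [AP [Adj eager]] [N roof]] [RelC [Rel which] [VP [V gave]]]]]]]
The span 'a proof cited a proof' is the S node built by S → NP VP.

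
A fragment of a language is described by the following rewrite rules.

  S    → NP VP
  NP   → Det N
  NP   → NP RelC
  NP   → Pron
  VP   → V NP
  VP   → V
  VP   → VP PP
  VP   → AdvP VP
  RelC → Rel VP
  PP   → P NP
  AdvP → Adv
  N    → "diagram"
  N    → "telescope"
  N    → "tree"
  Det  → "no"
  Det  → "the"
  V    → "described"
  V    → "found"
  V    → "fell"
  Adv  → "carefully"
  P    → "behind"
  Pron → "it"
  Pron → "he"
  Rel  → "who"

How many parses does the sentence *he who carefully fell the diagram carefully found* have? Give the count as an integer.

1

[S [NP [NP [Pron he]] [RelC [Rel who] [VP [AdvP [Adv carefully]] [VP [V fell] [NP [Det the] [N diagram]]]]]] [VP [AdvP [Adv carefully]] [VP [V found]]]]
No rule offers an alternative attachment or grouping for any span, so this is the only derivation.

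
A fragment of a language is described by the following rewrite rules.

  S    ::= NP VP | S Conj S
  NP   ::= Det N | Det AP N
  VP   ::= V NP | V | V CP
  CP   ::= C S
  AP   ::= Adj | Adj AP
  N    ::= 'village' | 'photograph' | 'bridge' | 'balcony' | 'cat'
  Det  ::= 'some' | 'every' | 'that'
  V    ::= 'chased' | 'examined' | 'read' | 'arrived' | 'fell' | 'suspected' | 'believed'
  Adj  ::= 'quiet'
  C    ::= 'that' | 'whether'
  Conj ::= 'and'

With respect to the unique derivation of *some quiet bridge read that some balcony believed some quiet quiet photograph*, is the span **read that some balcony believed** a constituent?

No

[S [NP [Det some] [AP [Adj quiet]] [N bridge]] [VP [V read] [CP [C that] [S [NP [Det some] [N balcony]] [VP [V believed] [NP [Det some] [AP [Adj quiet] [AP [Adj quiet]]] [N photograph]]]]]]]
The smallest constituent containing 'read that some balcony believed' is the VP spanning 'read that some balcony believed some quiet quiet photograph'; no single node in the tree dominates exactly the given words.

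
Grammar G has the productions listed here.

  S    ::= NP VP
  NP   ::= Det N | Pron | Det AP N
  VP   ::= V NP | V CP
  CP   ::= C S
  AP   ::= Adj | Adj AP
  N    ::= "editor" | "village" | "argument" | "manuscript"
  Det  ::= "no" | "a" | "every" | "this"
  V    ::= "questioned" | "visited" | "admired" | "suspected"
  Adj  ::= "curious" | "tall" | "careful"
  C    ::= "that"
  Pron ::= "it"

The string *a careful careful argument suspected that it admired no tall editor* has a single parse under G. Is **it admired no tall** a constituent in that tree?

[S [NP [Det a] [AP [Adj careful] [AP [Adj careful]]] [N argument]] [VP [V suspected] [CP [C that] [S [NP [Pron it]] [VP [V admired] [NP [Det no] [AP [Adj tall]] [N editor]]]]]]]
The smallest constituent containing 'it admired no tall' is the S spanning 'it admired no tall editor'; no single node in the tree dominates exactly the given words.

No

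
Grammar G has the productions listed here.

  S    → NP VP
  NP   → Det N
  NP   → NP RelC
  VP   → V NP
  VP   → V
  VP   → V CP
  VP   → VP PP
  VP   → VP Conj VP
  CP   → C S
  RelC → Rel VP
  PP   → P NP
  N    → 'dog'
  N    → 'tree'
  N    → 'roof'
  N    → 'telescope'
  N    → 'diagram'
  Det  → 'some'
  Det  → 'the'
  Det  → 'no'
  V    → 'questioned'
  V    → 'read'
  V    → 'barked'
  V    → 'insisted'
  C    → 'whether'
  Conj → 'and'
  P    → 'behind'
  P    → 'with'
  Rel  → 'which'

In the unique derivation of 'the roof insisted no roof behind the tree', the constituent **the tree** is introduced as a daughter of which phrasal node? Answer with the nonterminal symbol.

S
  NP
    Det: the
    N: roof
  VP
    VP
      V: insisted
      NP
        Det: no
        N: roof
    PP
      P: behind
      NP
        Det: the
        N: tree
The span 'the tree' is the NP node built by NP → Det N.
Its mother is the PP built by PP → P NP.

PP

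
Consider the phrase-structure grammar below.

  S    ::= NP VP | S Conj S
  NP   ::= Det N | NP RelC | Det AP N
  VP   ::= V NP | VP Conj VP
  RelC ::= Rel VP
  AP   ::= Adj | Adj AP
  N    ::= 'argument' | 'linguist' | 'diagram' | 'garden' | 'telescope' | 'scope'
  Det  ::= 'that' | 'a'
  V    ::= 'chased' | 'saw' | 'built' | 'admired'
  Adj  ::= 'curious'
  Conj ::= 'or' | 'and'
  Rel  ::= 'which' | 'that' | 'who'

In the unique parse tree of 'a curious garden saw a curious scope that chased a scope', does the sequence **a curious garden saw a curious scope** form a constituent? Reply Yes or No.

No

[S [NP [Det a] [AP [Adj curious]] [N garden]] [VP [V saw] [NP [NP [Det a] [AP [Adj curious]] [N scope]] [RelC [Rel that] [VP [V chased] [NP [Det a] [N scope]]]]]]]
The smallest constituent containing 'a curious garden saw a curious scope' is the S spanning 'a curious garden saw a curious scope that chased a scope'; no single node in the tree dominates exactly the given words.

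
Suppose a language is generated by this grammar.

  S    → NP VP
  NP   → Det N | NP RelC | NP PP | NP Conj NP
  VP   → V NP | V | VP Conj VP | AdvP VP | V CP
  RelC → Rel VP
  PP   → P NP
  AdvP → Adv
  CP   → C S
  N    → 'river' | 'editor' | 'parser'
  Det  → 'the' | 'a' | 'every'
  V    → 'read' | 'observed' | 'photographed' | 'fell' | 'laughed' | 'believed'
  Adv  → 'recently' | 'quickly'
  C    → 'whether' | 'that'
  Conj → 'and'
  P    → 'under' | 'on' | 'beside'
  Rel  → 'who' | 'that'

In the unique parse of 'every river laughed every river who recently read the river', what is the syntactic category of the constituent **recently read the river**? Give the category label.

VP

[S [NP [Det every] [N river]] [VP [V laughed] [NP [NP [Det every] [N river]] [RelC [Rel who] [VP [AdvP [Adv recently]] [VP [V read] [NP [Det the] [N river]]]]]]]]
The span 'recently read the river' is the VP node built by VP → AdvP VP.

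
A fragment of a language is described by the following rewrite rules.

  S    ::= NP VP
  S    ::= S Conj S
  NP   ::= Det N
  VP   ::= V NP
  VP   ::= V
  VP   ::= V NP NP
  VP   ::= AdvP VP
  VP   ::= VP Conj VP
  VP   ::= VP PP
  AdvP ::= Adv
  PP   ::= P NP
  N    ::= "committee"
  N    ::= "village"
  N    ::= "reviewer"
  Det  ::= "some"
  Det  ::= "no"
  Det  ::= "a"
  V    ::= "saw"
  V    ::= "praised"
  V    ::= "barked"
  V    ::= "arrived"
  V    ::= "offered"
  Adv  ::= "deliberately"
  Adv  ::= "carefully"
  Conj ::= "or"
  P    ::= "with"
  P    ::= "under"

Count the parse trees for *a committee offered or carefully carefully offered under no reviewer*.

4

Two of the 4 distinct bracketings:
[S [NP [Det a] [N committee]] [VP [VP [V offered]] [Conj or] [VP [AdvP [Adv carefully]] [VP [AdvP [Adv carefully]] [VP [VP [V offered]] [PP [P under] [NP [Det no] [N reviewer]]]]]]]]
[S [NP [Det a] [N committee]] [VP [VP [V offered]] [Conj or] [VP [AdvP [Adv carefully]] [VP [VP [AdvP [Adv carefully]] [VP [V offered]]] [PP [P under] [NP [Det no] [N reviewer]]]]]]]
The trees differ in how a recursive rule is bracketed over the same span.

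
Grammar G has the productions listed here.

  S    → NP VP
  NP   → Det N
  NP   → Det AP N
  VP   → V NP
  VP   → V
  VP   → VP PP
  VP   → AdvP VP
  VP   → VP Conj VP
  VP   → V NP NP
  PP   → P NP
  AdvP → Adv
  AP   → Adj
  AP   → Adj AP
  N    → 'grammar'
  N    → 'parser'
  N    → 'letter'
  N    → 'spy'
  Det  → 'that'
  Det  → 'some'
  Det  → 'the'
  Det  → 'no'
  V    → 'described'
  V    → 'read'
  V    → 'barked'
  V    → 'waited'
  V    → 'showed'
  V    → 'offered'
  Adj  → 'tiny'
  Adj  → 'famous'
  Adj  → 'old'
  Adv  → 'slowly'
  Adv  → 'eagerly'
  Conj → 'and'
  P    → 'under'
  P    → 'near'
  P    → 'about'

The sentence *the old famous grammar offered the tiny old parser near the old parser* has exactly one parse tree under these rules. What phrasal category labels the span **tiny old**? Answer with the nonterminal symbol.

AP

[S [NP [Det the] [AP [Adj old] [AP [Adj famous]]] [N grammar]] [VP [VP [V offered] [NP [Det the] [AP [Adj tiny] [AP [Adj old]]] [N parser]]] [PP [P near] [NP [Det the] [AP [Adj old]] [N parser]]]]]
The span 'tiny old' is the AP node built by AP → Adj AP.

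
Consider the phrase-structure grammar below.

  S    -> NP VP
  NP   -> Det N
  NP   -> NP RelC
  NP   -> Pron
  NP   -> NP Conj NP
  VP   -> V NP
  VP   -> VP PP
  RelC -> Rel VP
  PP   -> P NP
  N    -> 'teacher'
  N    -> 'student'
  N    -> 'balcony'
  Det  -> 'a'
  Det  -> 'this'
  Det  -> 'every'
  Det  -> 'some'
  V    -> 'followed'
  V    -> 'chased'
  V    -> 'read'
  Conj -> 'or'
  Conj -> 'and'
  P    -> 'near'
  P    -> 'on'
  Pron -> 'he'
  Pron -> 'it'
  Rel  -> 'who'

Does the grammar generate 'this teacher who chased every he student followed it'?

A Det word can never sit immediately before a Pron word in any string this grammar generates, so the substring 'every he' rules out a derivation.

Ungrammatical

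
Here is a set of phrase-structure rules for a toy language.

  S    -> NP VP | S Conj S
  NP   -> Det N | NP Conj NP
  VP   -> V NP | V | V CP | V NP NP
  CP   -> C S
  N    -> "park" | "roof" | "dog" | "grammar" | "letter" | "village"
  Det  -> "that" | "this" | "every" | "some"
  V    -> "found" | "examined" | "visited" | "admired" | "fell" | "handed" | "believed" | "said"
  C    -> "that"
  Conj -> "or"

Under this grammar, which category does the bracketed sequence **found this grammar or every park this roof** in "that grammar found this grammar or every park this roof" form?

[S [NP [Det that] [N grammar]] [VP [V found] [NP [NP [Det this] [N grammar]] [Conj or] [NP [Det every] [N park]]] [NP [Det this] [N roof]]]]
The span 'found this grammar or every park this roof' is the VP node built by VP → V NP NP.

VP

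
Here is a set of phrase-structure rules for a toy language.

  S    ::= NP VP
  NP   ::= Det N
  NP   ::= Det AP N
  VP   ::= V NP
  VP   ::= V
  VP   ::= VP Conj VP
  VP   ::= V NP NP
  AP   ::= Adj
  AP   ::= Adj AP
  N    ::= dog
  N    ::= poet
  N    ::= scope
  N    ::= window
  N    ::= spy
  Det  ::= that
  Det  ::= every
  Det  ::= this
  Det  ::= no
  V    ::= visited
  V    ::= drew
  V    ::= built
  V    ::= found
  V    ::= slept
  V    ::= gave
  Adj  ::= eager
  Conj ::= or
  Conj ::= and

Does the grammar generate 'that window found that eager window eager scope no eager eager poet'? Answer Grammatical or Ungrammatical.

An N word can never sit immediately before an Adj word in any string this grammar generates, so the substring 'window eager' rules out a derivation.

Ungrammatical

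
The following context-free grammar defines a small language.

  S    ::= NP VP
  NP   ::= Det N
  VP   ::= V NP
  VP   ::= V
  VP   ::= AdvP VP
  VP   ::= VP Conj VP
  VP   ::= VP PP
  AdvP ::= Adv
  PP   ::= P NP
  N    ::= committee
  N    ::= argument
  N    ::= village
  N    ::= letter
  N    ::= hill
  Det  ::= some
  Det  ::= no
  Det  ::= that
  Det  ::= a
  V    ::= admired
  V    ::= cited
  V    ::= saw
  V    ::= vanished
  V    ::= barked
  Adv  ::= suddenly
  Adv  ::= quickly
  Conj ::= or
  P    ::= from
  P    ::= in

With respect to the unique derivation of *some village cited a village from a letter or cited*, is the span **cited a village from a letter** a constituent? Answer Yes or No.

[S [NP [Det some] [N village]] [VP [VP [VP [V cited] [NP [Det a] [N village]]] [PP [P from] [NP [Det a] [N letter]]]] [Conj or] [VP [V cited]]]]
The words 'cited a village from a letter' are exhaustively dominated by a single VP node (built by VP → VP PP), so they form a constituent.

Yes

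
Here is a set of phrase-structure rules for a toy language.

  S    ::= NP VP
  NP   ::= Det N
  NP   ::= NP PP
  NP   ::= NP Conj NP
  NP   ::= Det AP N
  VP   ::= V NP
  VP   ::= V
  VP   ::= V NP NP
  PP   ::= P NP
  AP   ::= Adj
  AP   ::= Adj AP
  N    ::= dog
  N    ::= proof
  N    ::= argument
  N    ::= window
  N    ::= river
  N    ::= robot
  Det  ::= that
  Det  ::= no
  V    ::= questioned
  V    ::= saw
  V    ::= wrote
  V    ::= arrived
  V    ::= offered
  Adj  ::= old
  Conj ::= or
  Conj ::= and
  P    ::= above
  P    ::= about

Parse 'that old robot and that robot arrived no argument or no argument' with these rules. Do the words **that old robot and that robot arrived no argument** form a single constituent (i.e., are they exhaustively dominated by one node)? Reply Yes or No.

No

[S [NP [NP [Det that] [AP [Adj old]] [N robot]] [Conj and] [NP [Det that] [N robot]]] [VP [V arrived] [NP [NP [Det no] [N argument]] [Conj or] [NP [Det no] [N argument]]]]]
The smallest constituent containing 'that old robot and that robot arrived no argument' is the S spanning 'that old robot and that robot arrived no argument or no argument'; no single node in the tree dominates exactly the given words.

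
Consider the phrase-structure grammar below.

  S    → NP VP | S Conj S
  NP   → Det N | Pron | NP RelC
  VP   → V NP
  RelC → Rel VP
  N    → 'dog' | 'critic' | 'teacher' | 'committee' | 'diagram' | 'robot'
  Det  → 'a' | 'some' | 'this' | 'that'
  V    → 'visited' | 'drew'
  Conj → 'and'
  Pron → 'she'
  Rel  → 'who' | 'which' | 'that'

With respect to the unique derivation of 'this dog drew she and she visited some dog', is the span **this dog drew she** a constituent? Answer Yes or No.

[S [S [NP [Det this] [N dog]] [VP [V drew] [NP [Pron she]]]] [Conj and] [S [NP [Pron she]] [VP [V visited] [NP [Det some] [N dog]]]]]
The words 'this dog drew she' are exhaustively dominated by a single S node (built by S → NP VP), so they form a constituent.

Yes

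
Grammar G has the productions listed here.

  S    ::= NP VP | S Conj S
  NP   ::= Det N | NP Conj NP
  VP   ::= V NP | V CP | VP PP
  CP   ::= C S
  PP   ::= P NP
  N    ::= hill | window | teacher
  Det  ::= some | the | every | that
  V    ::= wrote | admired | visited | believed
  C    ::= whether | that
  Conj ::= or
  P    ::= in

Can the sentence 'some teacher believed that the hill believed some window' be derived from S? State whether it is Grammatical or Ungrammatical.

Grammatical

[S [NP [Det some] [N teacher]] [VP [V believed] [CP [C that] [S [NP [Det the] [N hill]] [VP [V believed] [NP [Det some] [N window]]]]]]]
Every word is introduced by a lexical rule and the phrasal rules combine the resulting categories into a single S.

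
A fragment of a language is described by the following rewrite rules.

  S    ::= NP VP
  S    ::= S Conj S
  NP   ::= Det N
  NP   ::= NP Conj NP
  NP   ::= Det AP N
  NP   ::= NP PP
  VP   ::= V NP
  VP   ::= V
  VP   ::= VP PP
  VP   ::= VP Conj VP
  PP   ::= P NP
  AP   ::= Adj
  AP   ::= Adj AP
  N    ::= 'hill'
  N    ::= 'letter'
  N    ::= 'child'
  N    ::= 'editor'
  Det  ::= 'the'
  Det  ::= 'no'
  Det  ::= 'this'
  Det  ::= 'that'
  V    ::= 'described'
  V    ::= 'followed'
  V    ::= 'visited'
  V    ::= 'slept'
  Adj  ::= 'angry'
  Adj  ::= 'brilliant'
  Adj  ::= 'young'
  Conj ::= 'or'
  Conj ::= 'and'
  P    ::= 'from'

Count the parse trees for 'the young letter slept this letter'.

1

[S [NP [Det the] [AP [Adj young]] [N letter]] [VP [V slept] [NP [Det this] [N letter]]]]
No rule offers an alternative attachment or grouping for any span, so this is the only derivation.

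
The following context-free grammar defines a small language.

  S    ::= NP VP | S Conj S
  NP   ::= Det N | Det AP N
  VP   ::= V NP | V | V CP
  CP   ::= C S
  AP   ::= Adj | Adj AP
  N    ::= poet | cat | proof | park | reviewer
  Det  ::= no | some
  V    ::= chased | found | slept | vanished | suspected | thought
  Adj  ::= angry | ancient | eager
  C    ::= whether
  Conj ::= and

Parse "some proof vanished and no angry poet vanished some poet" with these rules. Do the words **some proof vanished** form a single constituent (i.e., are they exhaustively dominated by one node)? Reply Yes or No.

Yes

[S [S [NP [Det some] [N proof]] [VP [V vanished]]] [Conj and] [S [NP [Det no] [AP [Adj angry]] [N poet]] [VP [V vanished] [NP [Det some] [N poet]]]]]
The words 'some proof vanished' are exhaustively dominated by a single S node (built by S → NP VP), so they form a constituent.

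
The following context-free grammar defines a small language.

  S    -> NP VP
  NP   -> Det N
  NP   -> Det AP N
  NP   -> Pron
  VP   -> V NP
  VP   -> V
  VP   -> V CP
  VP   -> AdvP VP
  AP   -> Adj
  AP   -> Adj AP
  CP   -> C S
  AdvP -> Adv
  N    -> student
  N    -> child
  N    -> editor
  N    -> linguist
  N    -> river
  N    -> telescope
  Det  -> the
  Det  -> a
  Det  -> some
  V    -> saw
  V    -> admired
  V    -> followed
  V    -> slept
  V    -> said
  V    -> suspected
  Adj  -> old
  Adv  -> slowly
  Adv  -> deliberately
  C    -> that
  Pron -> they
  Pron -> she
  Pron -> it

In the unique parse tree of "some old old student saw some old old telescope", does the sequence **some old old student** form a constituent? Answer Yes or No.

[S [NP [Det some] [AP [Adj old] [AP [Adj old]]] [N student]] [VP [V saw] [NP [Det some] [AP [Adj old] [AP [Adj old]]] [N telescope]]]]
The words 'some old old student' are exhaustively dominated by a single NP node (built by NP → Det AP N), so they form a constituent.

Yes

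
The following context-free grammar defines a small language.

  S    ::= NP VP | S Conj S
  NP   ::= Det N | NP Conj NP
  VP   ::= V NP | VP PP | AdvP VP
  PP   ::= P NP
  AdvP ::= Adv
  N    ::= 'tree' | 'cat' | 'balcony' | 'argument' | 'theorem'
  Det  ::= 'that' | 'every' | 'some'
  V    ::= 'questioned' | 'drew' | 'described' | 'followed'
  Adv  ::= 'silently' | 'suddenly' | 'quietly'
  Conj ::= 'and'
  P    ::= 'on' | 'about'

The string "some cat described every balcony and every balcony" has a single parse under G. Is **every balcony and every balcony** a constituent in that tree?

Yes

[S [NP [Det some] [N cat]] [VP [V described] [NP [NP [Det every] [N balcony]] [Conj and] [NP [Det every] [N balcony]]]]]
The words 'every balcony and every balcony' are exhaustively dominated by a single NP node (built by NP → NP Conj NP), so they form a constituent.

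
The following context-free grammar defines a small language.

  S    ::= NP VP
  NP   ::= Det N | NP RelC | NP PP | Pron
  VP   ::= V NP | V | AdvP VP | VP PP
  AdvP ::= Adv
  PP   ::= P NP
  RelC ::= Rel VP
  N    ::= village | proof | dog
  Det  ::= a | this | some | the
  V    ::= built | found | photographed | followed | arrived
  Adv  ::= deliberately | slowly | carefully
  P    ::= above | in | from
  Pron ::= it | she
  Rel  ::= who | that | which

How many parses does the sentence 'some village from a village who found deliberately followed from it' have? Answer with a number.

4

Two of the 4 distinct bracketings:
[S [NP [NP [NP [Det some] [N village]] [PP [P from] [NP [Det a] [N village]]]] [RelC [Rel who] [VP [V found]]]] [VP [AdvP [Adv deliberately]] [VP [VP [V followed]] [PP [P from] [NP [Pron it]]]]]]
[S [NP [NP [NP [Det some] [N village]] [PP [P from] [NP [Det a] [N village]]]] [RelC [Rel who] [VP [V found]]]] [VP [VP [AdvP [Adv deliberately]] [VP [V followed]]] [PP [P from] [NP [Pron it]]]]]
The trees differ in how a recursive rule is bracketed over the same span.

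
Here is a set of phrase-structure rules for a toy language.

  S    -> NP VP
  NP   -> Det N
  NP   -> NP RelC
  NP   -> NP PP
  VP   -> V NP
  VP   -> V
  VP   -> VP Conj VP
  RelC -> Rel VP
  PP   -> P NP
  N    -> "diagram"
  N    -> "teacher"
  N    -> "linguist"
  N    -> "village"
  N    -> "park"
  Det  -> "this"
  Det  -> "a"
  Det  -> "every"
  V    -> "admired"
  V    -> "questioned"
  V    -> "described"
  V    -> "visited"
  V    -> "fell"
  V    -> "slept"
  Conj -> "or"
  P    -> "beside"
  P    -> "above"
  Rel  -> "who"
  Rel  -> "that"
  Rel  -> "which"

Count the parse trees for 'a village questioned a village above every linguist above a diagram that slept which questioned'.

Two of the 9 distinct bracketings:
[S [NP [Det a] [N village]] [VP [V questioned] [NP [NP [NP [NP [Det a] [N village]] [PP [P above] [NP [NP [Det every] [N linguist]] [PP [P above] [NP [Det a] [N diagram]]]]]] [RelC [Rel that] [VP [V slept]]]] [RelC [Rel which] [VP [V questioned]]]]]]
[S [NP [Det a] [N village]] [VP [V questioned] [NP [NP [NP [NP [NP [Det a] [N village]] [PP [P above] [NP [Det every] [N linguist]]]] [PP [P above] [NP [Det a] [N diagram]]]] [RelC [Rel that] [VP [V slept]]]] [RelC [Rel which] [VP [V questioned]]]]]]
The trees differ in how a recursive rule is bracketed over the same span.

9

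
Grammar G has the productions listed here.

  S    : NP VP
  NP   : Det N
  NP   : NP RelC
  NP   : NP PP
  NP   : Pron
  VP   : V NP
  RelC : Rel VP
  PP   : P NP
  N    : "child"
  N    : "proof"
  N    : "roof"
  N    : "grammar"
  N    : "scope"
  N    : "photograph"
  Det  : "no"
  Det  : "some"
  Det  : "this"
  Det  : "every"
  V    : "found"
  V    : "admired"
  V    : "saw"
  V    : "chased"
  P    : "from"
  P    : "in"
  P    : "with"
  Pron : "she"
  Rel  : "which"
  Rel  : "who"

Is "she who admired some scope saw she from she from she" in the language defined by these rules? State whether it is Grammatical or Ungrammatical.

Grammatical

S
  NP
    NP
      Pron: she
    RelC
      Rel: who
      VP
        V: admired
        NP
          Det: some
          N: scope
  VP
    V: saw
    NP
      NP
        Pron: she
      PP
        P: from
        NP
          NP
            Pron: she
          PP
            P: from
            NP
              Pron: she
Every word is introduced by a lexical rule and the phrasal rules combine the resulting categories into a single S.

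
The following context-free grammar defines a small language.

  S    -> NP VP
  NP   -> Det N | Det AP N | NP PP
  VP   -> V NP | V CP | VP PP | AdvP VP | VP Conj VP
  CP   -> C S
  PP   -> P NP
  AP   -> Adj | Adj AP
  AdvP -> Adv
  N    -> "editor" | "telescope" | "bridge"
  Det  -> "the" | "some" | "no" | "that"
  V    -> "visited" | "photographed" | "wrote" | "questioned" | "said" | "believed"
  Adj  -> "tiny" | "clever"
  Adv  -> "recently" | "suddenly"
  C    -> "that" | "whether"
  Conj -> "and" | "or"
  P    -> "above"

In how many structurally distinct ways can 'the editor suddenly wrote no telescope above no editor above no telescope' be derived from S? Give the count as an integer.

Two of the 9 distinct bracketings:
[S [NP [Det the] [N editor]] [VP [VP [AdvP [Adv suddenly]] [VP [V wrote] [NP [Det no] [N telescope]]]] [PP [P above] [NP [NP [Det no] [N editor]] [PP [P above] [NP [Det no] [N telescope]]]]]]]
[S [NP [Det the] [N editor]] [VP [VP [VP [AdvP [Adv suddenly]] [VP [V wrote] [NP [Det no] [N telescope]]]] [PP [P above] [NP [Det no] [N editor]]]] [PP [P above] [NP [Det no] [N telescope]]]]]
The difference turns on whether NP → NP PP is used at the relevant span, versus an alternative expansion of NP.

9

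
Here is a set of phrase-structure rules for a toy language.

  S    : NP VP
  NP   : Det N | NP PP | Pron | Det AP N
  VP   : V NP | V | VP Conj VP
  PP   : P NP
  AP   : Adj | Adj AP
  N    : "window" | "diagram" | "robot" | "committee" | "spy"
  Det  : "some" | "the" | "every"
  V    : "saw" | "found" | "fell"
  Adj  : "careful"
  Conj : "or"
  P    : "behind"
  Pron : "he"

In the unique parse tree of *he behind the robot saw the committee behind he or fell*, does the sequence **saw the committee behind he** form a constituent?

Yes

[S [NP [NP [Pron he]] [PP [P behind] [NP [Det the] [N robot]]]] [VP [VP [V saw] [NP [NP [Det the] [N committee]] [PP [P behind] [NP [Pron he]]]]] [Conj or] [VP [V fell]]]]
The words 'saw the committee behind he' are exhaustively dominated by a single VP node (built by VP → V NP), so they form a constituent.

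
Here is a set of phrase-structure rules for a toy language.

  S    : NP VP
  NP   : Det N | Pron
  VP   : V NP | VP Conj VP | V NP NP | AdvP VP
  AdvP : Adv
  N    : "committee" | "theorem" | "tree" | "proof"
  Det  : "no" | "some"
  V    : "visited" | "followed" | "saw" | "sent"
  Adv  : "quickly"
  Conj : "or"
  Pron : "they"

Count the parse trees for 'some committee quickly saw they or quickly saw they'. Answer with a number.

The two bracketings:
[S [NP [Det some] [N committee]] [VP [VP [AdvP [Adv quickly]] [VP [V saw] [NP [Pron they]]]] [Conj or] [VP [AdvP [Adv quickly]] [VP [V saw] [NP [Pron they]]]]]]
[S [NP [Det some] [N committee]] [VP [AdvP [Adv quickly]] [VP [VP [V saw] [NP [Pron they]]] [Conj or] [VP [AdvP [Adv quickly]] [VP [V saw] [NP [Pron they]]]]]]]
The trees differ in how a recursive rule is bracketed over the same span.

2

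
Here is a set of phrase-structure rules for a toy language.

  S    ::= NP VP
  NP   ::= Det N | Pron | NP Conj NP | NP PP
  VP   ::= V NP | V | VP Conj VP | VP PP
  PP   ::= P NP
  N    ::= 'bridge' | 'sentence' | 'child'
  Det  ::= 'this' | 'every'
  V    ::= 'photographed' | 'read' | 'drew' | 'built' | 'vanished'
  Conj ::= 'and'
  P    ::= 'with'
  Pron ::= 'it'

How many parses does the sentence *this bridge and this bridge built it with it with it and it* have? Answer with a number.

Two of the 9 distinct bracketings:
[S [NP [NP [Det this] [N bridge]] [Conj and] [NP [Det this] [N bridge]]] [VP [V built] [NP [NP [NP [Pron it]] [PP [P with] [NP [NP [Pron it]] [PP [P with] [NP [Pron it]]]]]] [Conj and] [NP [Pron it]]]]]
[S [NP [NP [Det this] [N bridge]] [Conj and] [NP [Det this] [N bridge]]] [VP [V built] [NP [NP [NP [NP [Pron it]] [PP [P with] [NP [Pron it]]]] [PP [P with] [NP [Pron it]]]] [Conj and] [NP [Pron it]]]]]
The trees differ in how a recursive rule is bracketed over the same span.

9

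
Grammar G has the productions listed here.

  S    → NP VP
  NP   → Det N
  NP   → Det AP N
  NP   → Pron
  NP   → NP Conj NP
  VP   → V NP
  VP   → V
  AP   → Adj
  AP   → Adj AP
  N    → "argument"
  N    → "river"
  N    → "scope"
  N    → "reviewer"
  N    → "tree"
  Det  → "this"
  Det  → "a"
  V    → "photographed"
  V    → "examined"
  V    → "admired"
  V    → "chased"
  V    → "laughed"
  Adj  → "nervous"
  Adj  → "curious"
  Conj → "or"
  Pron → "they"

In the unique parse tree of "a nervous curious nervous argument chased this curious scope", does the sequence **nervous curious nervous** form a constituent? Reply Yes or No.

[S [NP [Det a] [AP [Adj nervous] [AP [Adj curious] [AP [Adj nervous]]]] [N argument]] [VP [V chased] [NP [Det this] [AP [Adj curious]] [N scope]]]]
The words 'nervous curious nervous' are exhaustively dominated by a single AP node (built by AP → Adj AP), so they form a constituent.

Yes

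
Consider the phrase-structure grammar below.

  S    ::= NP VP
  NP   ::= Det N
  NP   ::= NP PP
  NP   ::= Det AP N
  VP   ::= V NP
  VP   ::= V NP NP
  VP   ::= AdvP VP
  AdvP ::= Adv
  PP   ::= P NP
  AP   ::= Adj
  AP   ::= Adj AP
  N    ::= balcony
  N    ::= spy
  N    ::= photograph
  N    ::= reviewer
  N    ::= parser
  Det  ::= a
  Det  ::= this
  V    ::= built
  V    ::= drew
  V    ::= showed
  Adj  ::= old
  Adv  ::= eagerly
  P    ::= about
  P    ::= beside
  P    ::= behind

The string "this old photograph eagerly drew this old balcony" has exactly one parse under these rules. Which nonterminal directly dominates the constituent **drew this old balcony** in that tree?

[S [NP [Det this] [AP [Adj old]] [N photograph]] [VP [AdvP [Adv eagerly]] [VP [V drew] [NP [Det this] [AP [Adj old]] [N balcony]]]]]
The span 'drew this old balcony' is the VP node built by VP → V NP.
Its mother is the VP built by VP → AdvP VP.

VP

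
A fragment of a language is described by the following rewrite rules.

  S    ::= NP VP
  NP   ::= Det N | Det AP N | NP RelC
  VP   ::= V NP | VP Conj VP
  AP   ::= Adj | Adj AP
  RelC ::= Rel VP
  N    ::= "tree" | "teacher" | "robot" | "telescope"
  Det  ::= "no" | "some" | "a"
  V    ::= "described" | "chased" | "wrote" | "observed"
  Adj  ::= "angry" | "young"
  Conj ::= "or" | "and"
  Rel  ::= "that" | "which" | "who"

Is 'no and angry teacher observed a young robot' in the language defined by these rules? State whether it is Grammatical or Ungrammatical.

A Det word can never sit immediately before a Conj word in any string this grammar generates, so the substring 'no and' rules out a derivation.

Ungrammatical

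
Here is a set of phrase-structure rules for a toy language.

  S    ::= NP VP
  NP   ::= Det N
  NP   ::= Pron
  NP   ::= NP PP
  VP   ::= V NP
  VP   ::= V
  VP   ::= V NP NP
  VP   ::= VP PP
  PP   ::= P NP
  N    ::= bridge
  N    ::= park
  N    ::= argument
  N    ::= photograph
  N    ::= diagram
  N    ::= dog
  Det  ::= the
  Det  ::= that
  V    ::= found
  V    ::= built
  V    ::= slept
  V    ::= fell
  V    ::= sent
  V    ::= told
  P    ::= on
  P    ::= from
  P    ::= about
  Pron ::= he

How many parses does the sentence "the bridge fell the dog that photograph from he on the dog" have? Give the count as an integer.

Two of the 5 distinct bracketings:
[S [NP [Det the] [N bridge]] [VP [V fell] [NP [Det the] [N dog]] [NP [NP [Det that] [N photograph]] [PP [P from] [NP [NP [Pron he]] [PP [P on] [NP [Det the] [N dog]]]]]]]]
[S [NP [Det the] [N bridge]] [VP [V fell] [NP [Det the] [N dog]] [NP [NP [NP [Det that] [N photograph]] [PP [P from] [NP [Pron he]]]] [PP [P on] [NP [Det the] [N dog]]]]]]
The trees differ in how a recursive rule is bracketed over the same span.

5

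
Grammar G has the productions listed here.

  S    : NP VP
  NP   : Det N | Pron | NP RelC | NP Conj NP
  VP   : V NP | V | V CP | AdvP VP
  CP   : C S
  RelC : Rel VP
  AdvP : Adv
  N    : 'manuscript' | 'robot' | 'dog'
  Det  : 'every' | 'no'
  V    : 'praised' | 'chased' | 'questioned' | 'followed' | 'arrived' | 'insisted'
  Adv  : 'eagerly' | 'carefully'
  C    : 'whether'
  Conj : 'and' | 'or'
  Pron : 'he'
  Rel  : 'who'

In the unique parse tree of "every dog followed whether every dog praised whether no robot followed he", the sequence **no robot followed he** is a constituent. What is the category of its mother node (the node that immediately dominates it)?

S
  NP
    Det: every
    N: dog
  VP
    V: followed
    CP
      C: whether
      S
        NP
          Det: every
          N: dog
        VP
          V: praised
          CP
            C: whether
            S
              NP
                Det: no
                N: robot
              VP
                V: followed
                NP
                  Pron: he
The span 'no robot followed he' is the S node built by S → NP VP.
Its mother is the CP built by CP → C S.

CP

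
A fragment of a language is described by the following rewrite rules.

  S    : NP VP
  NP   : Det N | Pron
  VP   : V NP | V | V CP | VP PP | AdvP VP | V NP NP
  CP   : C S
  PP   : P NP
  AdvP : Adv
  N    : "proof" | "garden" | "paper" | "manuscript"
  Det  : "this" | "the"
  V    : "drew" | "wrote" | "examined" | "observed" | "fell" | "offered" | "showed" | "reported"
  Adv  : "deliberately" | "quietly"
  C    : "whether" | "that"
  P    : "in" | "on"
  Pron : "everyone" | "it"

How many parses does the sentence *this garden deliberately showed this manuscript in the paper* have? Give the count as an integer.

The two bracketings:
[S [NP [Det this] [N garden]] [VP [VP [AdvP [Adv deliberately]] [VP [V showed] [NP [Det this] [N manuscript]]]] [PP [P in] [NP [Det the] [N paper]]]]]
[S [NP [Det this] [N garden]] [VP [AdvP [Adv deliberately]] [VP [VP [V showed] [NP [Det this] [N manuscript]]] [PP [P in] [NP [Det the] [N paper]]]]]]
The trees differ in how a recursive rule is bracketed over the same span.

2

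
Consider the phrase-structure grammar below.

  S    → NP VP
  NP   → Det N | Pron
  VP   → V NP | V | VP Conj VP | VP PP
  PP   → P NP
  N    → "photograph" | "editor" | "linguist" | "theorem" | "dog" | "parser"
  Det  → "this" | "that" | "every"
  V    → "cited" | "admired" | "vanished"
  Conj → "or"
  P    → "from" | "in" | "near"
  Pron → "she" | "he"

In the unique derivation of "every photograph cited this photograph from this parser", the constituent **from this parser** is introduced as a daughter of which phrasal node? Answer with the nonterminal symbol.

S
  NP
    Det: every
    N: photograph
  VP
    VP
      V: cited
      NP
        Det: this
        N: photograph
    PP
      P: from
      NP
        Det: this
        N: parser
The span 'from this parser' is the PP node built by PP → P NP.
Its mother is the VP built by VP → VP PP.

VP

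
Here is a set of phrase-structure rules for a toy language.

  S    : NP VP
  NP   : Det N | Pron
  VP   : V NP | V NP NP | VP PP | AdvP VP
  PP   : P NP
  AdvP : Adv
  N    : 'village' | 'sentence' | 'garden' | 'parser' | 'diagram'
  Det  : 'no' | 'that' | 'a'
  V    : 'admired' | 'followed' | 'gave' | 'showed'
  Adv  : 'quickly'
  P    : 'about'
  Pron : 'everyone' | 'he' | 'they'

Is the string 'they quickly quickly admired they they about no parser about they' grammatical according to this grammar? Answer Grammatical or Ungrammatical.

Grammatical

S
  NP
    Pron: they
  VP
    VP
      VP
        AdvP
          Adv: quickly
        VP
          AdvP
            Adv: quickly
          VP
            V: admired
            NP
              Pron: they
            NP
              Pron: they
      PP
        P: about
        NP
          Det: no
          N: parser
    PP
      P: about
      NP
        Pron: they
Each bracket corresponds to one application of a listed rule, so the string is derivable from S.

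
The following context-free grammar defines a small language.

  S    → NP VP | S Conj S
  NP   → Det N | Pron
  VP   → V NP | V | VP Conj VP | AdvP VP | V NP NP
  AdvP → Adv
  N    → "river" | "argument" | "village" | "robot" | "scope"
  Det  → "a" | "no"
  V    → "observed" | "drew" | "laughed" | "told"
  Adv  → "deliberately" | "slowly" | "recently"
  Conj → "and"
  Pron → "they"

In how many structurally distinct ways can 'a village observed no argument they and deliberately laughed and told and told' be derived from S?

9

Two of the 9 distinct bracketings:
[S [NP [Det a] [N village]] [VP [VP [V observed] [NP [Det no] [N argument]] [NP [Pron they]]] [Conj and] [VP [VP [AdvP [Adv deliberately]] [VP [V laughed]]] [Conj and] [VP [VP [V told]] [Conj and] [VP [V told]]]]]]
[S [NP [Det a] [N village]] [VP [VP [V observed] [NP [Det no] [N argument]] [NP [Pron they]]] [Conj and] [VP [VP [VP [AdvP [Adv deliberately]] [VP [V laughed]]] [Conj and] [VP [V told]]] [Conj and] [VP [V told]]]]]
The trees differ in how a recursive rule is bracketed over the same span.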